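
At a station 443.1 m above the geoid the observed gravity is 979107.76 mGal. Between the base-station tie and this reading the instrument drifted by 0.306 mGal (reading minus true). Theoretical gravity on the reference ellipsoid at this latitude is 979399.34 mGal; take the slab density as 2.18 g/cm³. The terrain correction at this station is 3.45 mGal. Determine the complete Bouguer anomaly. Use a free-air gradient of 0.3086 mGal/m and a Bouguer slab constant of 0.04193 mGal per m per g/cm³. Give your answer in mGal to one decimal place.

-192.2

Drift-corrected reading = 979107.76 − (0.306) = 979107.454 mGal
Free-air correction = 0.3086 × 443.1 = 136.74 mGal
Free-air anomaly = 979107.454 − 979399.34 + (136.74) = -155.146 mGal
Bouguer slab correction = 0.04193 × 2.18 × 443.1 = 40.50 mGal
Simple Bouguer anomaly = -155.146 − (40.50) = -195.646 mGal
Complete Bouguer anomaly = -195.646 + 3.45 = -192.196 mGal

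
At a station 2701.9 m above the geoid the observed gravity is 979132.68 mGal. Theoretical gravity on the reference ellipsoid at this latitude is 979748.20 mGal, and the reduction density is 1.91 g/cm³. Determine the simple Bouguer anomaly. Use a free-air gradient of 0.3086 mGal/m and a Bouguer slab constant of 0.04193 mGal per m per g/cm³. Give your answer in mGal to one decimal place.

Free-air correction = 0.3086 × 2701.9 = 833.81 mGal
Free-air anomaly = 979132.68 − 979748.20 + (833.81) = 218.29 mGal
Bouguer slab correction = 0.04193 × 1.91 × 2701.9 = 216.39 mGal
Simple Bouguer anomaly = 218.29 − (216.39) = 1.90 mGal

1.9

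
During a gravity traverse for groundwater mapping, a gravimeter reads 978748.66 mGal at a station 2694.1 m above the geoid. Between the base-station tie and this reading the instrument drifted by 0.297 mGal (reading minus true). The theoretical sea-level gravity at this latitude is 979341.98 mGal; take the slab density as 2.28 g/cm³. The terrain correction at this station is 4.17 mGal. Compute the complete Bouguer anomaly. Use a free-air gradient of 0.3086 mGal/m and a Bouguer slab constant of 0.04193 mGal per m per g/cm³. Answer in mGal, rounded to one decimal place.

Drift-corrected reading = 978748.66 − (0.297) = 978748.363 mGal
Free-air correction = 0.3086 × 2694.1 = 831.40 mGal
Free-air anomaly = 978748.363 − 979341.98 + (831.40) = 237.783 mGal
Bouguer slab correction = 0.04193 × 2.28 × 2694.1 = 257.56 mGal
Simple Bouguer anomaly = 237.783 − (257.56) = -19.777 mGal
Complete Bouguer anomaly = -19.777 + 4.17 = -15.607 mGal

-15.6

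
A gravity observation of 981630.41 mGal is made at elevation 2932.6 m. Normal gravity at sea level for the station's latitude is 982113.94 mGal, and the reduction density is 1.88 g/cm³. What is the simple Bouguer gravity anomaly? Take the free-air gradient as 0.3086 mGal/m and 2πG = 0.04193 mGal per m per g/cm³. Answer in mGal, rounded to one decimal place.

Free-air correction = 0.3086 × 2932.6 = 905.00 mGal
Free-air anomaly = 981630.41 − 982113.94 + (905.00) = 421.47 mGal
Bouguer slab correction = 0.04193 × 1.88 × 2932.6 = 231.17 mGal
Simple Bouguer anomaly = 421.47 − (231.17) = 190.30 mGal

190.3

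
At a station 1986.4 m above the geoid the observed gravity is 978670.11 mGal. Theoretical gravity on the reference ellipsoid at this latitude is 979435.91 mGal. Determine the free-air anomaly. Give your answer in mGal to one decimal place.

-152.8

Free-air correction = 0.3086 × 1986.4 = 613.00 mGal
Free-air anomaly = 978670.11 − 979435.91 + (613.00) = -152.80 mGal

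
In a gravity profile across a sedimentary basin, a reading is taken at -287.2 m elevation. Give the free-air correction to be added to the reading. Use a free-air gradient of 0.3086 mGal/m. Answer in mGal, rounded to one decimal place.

-88.6

Free-air correction = 0.3086 × -287.2 = -88.6 mGal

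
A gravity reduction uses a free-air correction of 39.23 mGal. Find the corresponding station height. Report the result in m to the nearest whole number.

h = 39.23 / 0.3086 = 127.12 m

127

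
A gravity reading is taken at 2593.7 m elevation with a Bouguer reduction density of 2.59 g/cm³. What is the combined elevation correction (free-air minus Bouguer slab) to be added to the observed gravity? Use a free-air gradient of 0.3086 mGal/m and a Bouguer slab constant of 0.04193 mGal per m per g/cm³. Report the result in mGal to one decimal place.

518.7

Combined gradient = 0.3086 − 0.04193 × 2.59 = 0.2000013 mGal/m
Combined elevation correction = 0.2000013 × 2593.7 = 518.7 mGal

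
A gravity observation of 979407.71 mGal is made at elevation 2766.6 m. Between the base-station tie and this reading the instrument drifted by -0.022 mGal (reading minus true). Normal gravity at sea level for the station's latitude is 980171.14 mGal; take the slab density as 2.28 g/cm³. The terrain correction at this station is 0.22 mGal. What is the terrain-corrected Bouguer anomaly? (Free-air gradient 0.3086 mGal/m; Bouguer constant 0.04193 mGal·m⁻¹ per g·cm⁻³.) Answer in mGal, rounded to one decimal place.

-173.9

Drift-corrected reading = 979407.71 − (-0.022) = 979407.732 mGal
Free-air correction = 0.3086 × 2766.6 = 853.77 mGal
Free-air anomaly = 979407.732 − 980171.14 + (853.77) = 90.362 mGal
Bouguer slab correction = 0.04193 × 2.28 × 2766.6 = 264.49 mGal
Simple Bouguer anomaly = 90.362 − (264.49) = -174.128 mGal
Complete Bouguer anomaly = -174.128 + 0.22 = -173.908 mGal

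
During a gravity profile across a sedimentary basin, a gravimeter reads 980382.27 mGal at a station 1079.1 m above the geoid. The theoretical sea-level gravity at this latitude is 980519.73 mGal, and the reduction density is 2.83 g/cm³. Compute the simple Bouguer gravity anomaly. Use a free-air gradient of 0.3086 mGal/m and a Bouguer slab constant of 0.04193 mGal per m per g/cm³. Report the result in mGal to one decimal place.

Free-air correction = 0.3086 × 1079.1 = 333.01 mGal
Free-air anomaly = 980382.27 − 980519.73 + (333.01) = 195.55 mGal
Bouguer slab correction = 0.04193 × 2.83 × 1079.1 = 128.05 mGal
Simple Bouguer anomaly = 195.55 − (128.05) = 67.50 mGal

67.5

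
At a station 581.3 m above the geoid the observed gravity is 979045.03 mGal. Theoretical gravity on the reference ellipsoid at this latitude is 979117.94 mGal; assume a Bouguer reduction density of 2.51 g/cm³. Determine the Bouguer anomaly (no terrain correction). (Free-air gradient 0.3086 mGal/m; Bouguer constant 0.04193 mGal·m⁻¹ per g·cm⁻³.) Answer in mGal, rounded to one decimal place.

Free-air correction = 0.3086 × 581.3 = 179.39 mGal
Free-air anomaly = 979045.03 − 979117.94 + (179.39) = 106.48 mGal
Bouguer slab correction = 0.04193 × 2.51 × 581.3 = 61.18 mGal
Simple Bouguer anomaly = 106.48 − (61.18) = 45.30 mGal

45.3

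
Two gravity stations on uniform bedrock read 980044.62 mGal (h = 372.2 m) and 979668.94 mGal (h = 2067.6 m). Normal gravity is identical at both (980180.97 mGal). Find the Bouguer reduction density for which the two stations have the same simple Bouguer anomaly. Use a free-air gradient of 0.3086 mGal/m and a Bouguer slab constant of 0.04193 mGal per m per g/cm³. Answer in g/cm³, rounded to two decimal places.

Δg_obs = 979668.94 − 980044.62 = -375.68 mGal over Δh = 2067.6 − 372.2 = 1695.4 m
Equal Bouguer anomalies ⇒ Δg_obs + (0.3086 − 0.04193ρ)·Δh = 0
0.3086 − 0.04193ρ = −Δg_obs/Δh = 0.22159
ρ = (0.3086 − 0.22159) / 0.04193 = 2.08 g/cm³

2.08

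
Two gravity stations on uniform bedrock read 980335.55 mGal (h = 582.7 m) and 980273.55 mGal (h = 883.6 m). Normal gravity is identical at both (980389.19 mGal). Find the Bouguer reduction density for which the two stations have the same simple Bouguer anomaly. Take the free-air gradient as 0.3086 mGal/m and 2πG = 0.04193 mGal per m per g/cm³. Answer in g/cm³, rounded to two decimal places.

2.45

Δg_obs = 980273.55 − 980335.55 = -62.00 mGal over Δh = 883.6 − 582.7 = 300.9 m
Equal Bouguer anomalies ⇒ Δg_obs + (0.3086 − 0.04193ρ)·Δh = 0
0.3086 − 0.04193ρ = −Δg_obs/Δh = 0.20605
ρ = (0.3086 − 0.20605) / 0.04193 = 2.45 g/cm³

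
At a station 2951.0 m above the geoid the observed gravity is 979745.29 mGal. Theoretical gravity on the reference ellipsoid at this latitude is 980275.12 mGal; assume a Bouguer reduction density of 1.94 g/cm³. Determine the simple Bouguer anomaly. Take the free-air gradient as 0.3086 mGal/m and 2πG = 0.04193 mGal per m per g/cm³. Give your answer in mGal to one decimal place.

Free-air correction = 0.3086 × 2951.0 = 910.68 mGal
Free-air anomaly = 979745.29 − 980275.12 + (910.68) = 380.85 mGal
Bouguer slab correction = 0.04193 × 1.94 × 2951.0 = 240.05 mGal
Simple Bouguer anomaly = 380.85 − (240.05) = 140.80 mGal

140.8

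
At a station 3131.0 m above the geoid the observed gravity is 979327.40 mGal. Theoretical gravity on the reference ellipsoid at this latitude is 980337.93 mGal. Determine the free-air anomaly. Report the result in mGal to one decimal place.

-44.3

Free-air correction = 0.3086 × 3131.0 = 966.23 mGal
Free-air anomaly = 979327.40 − 980337.93 + (966.23) = -44.30 mGal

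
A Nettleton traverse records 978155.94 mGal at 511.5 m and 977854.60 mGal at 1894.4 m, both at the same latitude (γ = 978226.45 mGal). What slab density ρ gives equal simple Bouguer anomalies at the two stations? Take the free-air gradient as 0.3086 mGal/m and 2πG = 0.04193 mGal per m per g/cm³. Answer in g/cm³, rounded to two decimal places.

2.16

Δg_obs = 977854.60 − 978155.94 = -301.34 mGal over Δh = 1894.4 − 511.5 = 1382.9 m
Equal Bouguer anomalies ⇒ Δg_obs + (0.3086 − 0.04193ρ)·Δh = 0
0.3086 − 0.04193ρ = −Δg_obs/Δh = 0.21790
ρ = (0.3086 − 0.21790) / 0.04193 = 2.16 g/cm³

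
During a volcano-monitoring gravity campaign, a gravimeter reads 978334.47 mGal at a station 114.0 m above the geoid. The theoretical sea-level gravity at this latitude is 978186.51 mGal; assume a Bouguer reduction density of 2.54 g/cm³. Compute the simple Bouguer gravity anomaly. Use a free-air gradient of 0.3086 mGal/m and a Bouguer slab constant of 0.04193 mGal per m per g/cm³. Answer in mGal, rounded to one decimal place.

171.0

Free-air correction = 0.3086 × 114.0 = 35.18 mGal
Free-air anomaly = 978334.47 − 978186.51 + (35.18) = 183.14 mGal
Bouguer slab correction = 0.04193 × 2.54 × 114.0 = 12.14 mGal
Simple Bouguer anomaly = 183.14 − (12.14) = 171.00 mGal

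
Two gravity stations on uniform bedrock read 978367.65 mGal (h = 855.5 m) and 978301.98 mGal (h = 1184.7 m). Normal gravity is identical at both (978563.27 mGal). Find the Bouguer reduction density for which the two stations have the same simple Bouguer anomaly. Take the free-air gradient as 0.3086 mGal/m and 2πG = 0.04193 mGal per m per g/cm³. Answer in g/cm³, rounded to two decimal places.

2.60

Δg_obs = 978301.98 − 978367.65 = -65.67 mGal over Δh = 1184.7 − 855.5 = 329.2 m
Equal Bouguer anomalies ⇒ Δg_obs + (0.3086 − 0.04193ρ)·Δh = 0
0.3086 − 0.04193ρ = −Δg_obs/Δh = 0.19948
ρ = (0.3086 − 0.19948) / 0.04193 = 2.60 g/cm³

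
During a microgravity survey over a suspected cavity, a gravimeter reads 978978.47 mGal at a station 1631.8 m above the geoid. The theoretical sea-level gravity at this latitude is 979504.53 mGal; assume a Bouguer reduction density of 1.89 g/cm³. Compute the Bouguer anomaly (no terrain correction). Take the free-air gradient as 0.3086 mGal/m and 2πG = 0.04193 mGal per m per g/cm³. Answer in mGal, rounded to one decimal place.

-151.8

Free-air correction = 0.3086 × 1631.8 = 503.57 mGal
Free-air anomaly = 978978.47 − 979504.53 + (503.57) = -22.49 mGal
Bouguer slab correction = 0.04193 × 1.89 × 1631.8 = 129.32 mGal
Simple Bouguer anomaly = -22.49 − (129.32) = -151.81 mGal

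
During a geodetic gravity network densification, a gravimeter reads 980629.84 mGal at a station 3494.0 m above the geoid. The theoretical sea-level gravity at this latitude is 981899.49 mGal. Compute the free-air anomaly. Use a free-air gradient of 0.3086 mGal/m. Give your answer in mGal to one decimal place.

-191.4

Free-air correction = 0.3086 × 3494.0 = 1078.25 mGal
Free-air anomaly = 980629.84 − 981899.49 + (1078.25) = -191.40 mGal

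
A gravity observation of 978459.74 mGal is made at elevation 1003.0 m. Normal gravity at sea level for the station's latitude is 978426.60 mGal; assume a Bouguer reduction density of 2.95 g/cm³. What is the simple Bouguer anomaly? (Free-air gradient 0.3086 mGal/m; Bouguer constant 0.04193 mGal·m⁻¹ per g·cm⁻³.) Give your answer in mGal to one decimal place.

Free-air correction = 0.3086 × 1003.0 = 309.53 mGal
Free-air anomaly = 978459.74 − 978426.60 + (309.53) = 342.67 mGal
Bouguer slab correction = 0.04193 × 2.95 × 1003.0 = 124.06 mGal
Simple Bouguer anomaly = 342.67 − (124.06) = 218.61 mGal

218.6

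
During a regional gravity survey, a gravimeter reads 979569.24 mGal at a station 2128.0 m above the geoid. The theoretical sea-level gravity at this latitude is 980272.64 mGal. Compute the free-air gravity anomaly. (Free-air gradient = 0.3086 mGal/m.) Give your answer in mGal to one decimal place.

-46.7

Free-air correction = 0.3086 × 2128.0 = 656.70 mGal
Free-air anomaly = 979569.24 − 980272.64 + (656.70) = -46.70 mGal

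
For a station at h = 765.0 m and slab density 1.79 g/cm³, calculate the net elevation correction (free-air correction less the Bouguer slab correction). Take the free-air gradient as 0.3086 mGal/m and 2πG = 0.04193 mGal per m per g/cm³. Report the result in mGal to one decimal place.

Combined gradient = 0.3086 − 0.04193 × 1.79 = 0.2335453 mGal/m
Combined elevation correction = 0.2335453 × 765.0 = 178.7 mGal

178.7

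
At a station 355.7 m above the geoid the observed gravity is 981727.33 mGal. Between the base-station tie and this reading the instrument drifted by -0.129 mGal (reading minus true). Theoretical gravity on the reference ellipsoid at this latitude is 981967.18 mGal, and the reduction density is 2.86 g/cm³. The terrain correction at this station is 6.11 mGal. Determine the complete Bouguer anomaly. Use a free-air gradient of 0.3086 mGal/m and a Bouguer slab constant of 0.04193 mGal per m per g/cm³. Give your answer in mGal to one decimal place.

-166.5

Drift-corrected reading = 981727.33 − (-0.129) = 981727.459 mGal
Free-air correction = 0.3086 × 355.7 = 109.77 mGal
Free-air anomaly = 981727.459 − 981967.18 + (109.77) = -129.951 mGal
Bouguer slab correction = 0.04193 × 2.86 × 355.7 = 42.66 mGal
Simple Bouguer anomaly = -129.951 − (42.66) = -172.611 mGal
Complete Bouguer anomaly = -172.611 + 6.11 = -166.501 mGal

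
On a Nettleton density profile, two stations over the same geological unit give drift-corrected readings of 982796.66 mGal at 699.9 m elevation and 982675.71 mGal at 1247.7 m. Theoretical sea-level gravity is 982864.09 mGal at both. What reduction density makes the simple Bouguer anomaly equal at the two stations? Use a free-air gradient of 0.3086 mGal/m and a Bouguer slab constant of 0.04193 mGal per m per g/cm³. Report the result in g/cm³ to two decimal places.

Δg_obs = 982675.71 − 982796.66 = -120.95 mGal over Δh = 1247.7 − 699.9 = 547.8 m
Equal Bouguer anomalies ⇒ Δg_obs + (0.3086 − 0.04193ρ)·Δh = 0
0.3086 − 0.04193ρ = −Δg_obs/Δh = 0.22079
ρ = (0.3086 − 0.22079) / 0.04193 = 2.09 g/cm³

2.09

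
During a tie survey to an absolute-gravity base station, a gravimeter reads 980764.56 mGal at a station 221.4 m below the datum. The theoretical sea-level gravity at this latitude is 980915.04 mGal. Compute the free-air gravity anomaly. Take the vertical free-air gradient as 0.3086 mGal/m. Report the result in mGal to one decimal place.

Free-air correction = 0.3086 × -221.4 = -68.32 mGal
Free-air anomaly = 980764.56 − 980915.04 + (-68.32) = -218.80 mGal

-218.8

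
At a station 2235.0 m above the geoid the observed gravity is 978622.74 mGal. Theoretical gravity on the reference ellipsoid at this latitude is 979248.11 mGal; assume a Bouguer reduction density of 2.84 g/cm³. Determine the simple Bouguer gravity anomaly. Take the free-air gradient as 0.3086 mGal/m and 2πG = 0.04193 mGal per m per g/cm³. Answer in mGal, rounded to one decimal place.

Free-air correction = 0.3086 × 2235.0 = 689.72 mGal
Free-air anomaly = 978622.74 − 979248.11 + (689.72) = 64.35 mGal
Bouguer slab correction = 0.04193 × 2.84 × 2235.0 = 266.15 mGal
Simple Bouguer anomaly = 64.35 − (266.15) = -201.80 mGal

-201.8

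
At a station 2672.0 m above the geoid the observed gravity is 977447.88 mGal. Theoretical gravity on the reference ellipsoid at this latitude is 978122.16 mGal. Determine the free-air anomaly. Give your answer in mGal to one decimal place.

150.3

Free-air correction = 0.3086 × 2672.0 = 824.58 mGal
Free-air anomaly = 977447.88 − 978122.16 + (824.58) = 150.30 mGal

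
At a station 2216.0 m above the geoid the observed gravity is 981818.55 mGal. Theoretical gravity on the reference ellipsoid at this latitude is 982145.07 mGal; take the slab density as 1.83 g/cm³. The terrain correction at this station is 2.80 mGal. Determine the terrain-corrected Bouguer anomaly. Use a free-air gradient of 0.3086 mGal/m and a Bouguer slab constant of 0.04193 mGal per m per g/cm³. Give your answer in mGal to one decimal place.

Free-air correction = 0.3086 × 2216.0 = 683.86 mGal
Free-air anomaly = 981818.55 − 982145.07 + (683.86) = 357.34 mGal
Bouguer slab correction = 0.04193 × 1.83 × 2216.0 = 170.04 mGal
Simple Bouguer anomaly = 357.34 − (170.04) = 187.30 mGal
Complete Bouguer anomaly = 187.30 + 2.80 = 190.10 mGal

190.1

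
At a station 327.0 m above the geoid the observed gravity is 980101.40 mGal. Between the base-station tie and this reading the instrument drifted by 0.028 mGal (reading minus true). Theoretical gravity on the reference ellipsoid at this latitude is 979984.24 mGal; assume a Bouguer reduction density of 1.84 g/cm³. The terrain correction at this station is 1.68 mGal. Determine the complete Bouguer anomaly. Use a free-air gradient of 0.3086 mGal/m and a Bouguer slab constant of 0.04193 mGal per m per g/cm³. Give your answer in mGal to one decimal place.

Drift-corrected reading = 980101.40 − (0.028) = 980101.372 mGal
Free-air correction = 0.3086 × 327.0 = 100.91 mGal
Free-air anomaly = 980101.372 − 979984.24 + (100.91) = 218.042 mGal
Bouguer slab correction = 0.04193 × 1.84 × 327.0 = 25.23 mGal
Simple Bouguer anomaly = 218.042 − (25.23) = 192.812 mGal
Complete Bouguer anomaly = 192.812 + 1.68 = 194.492 mGal

194.5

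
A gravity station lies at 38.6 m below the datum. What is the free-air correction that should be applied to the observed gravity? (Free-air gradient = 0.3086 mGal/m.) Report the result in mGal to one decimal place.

-11.9

Free-air correction = 0.3086 × -38.6 = -11.9 mGal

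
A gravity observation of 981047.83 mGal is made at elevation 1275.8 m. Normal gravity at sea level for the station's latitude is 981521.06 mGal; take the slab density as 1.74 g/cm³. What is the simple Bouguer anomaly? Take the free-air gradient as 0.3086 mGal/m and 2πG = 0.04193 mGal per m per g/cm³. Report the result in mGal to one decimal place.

Free-air correction = 0.3086 × 1275.8 = 393.71 mGal
Free-air anomaly = 981047.83 − 981521.06 + (393.71) = -79.52 mGal
Bouguer slab correction = 0.04193 × 1.74 × 1275.8 = 93.08 mGal
Simple Bouguer anomaly = -79.52 − (93.08) = -172.60 mGal

-172.6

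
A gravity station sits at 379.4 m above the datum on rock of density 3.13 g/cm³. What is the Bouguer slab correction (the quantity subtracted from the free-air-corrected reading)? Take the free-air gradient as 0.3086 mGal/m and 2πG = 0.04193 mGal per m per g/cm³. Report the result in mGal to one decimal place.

49.8

Bouguer slab correction = 0.04193 × 3.13 × 379.4 = 49.8 mGal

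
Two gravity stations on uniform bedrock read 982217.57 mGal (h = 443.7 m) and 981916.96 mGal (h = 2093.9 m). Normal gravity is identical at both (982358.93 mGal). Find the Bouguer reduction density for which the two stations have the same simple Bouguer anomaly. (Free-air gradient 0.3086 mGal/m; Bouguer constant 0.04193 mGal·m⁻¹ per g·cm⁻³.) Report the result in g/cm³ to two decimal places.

3.02

Δg_obs = 981916.96 − 982217.57 = -300.61 mGal over Δh = 2093.9 − 443.7 = 1650.2 m
Equal Bouguer anomalies ⇒ Δg_obs + (0.3086 − 0.04193ρ)·Δh = 0
0.3086 − 0.04193ρ = −Δg_obs/Δh = 0.18217
ρ = (0.3086 − 0.18217) / 0.04193 = 3.02 g/cm³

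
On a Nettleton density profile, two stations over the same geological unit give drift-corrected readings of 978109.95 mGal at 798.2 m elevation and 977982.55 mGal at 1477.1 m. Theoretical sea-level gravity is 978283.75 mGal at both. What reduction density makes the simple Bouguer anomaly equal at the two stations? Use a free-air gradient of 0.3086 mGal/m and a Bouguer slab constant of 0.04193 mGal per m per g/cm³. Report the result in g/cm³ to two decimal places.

2.88

Δg_obs = 977982.55 − 978109.95 = -127.40 mGal over Δh = 1477.1 − 798.2 = 678.9 m
Equal Bouguer anomalies ⇒ Δg_obs + (0.3086 − 0.04193ρ)·Δh = 0
0.3086 − 0.04193ρ = −Δg_obs/Δh = 0.18766
ρ = (0.3086 − 0.18766) / 0.04193 = 2.88 g/cm³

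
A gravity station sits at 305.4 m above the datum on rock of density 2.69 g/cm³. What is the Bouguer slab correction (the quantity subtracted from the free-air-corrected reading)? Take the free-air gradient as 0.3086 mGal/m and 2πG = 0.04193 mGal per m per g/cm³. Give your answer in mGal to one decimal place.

34.4

Bouguer slab correction = 0.04193 × 2.69 × 305.4 = 34.4 mGal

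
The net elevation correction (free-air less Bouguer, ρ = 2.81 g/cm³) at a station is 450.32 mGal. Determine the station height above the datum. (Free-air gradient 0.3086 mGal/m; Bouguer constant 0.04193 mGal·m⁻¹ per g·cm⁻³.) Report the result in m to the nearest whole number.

2360

Combined gradient = 0.3086 − 0.04193 × 2.81 = 0.1907767 mGal/m
h = 450.32 / 0.1907767 = 2360.46 m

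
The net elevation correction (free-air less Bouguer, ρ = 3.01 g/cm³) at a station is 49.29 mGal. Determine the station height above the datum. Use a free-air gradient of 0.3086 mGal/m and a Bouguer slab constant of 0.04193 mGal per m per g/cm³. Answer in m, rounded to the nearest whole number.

Combined gradient = 0.3086 − 0.04193 × 3.01 = 0.1823907 mGal/m
h = 49.29 / 0.1823907 = 270.24 m

270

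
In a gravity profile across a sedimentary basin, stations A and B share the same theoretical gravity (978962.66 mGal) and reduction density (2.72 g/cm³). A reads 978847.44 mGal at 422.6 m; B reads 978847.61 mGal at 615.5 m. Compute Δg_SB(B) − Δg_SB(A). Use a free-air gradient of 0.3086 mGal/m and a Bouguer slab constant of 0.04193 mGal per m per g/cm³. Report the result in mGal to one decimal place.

37.7

Δg_SB(A) = 978847.44 − 978962.66 + 0.3086×422.6 − 0.04193×2.72×422.6 = -33.00 mGal
Δg_SB(B) = 978847.61 − 978962.66 + 0.3086×615.5 − 0.04193×2.72×615.5 = 4.70 mGal
Difference = 4.70 − (-33.00) = 37.70 mGal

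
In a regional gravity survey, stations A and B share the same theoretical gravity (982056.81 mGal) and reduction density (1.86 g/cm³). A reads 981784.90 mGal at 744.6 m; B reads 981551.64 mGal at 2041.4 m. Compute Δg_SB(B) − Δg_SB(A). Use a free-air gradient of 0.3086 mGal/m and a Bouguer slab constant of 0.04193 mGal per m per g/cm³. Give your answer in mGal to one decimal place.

Δg_SB(A) = 981784.90 − 982056.81 + 0.3086×744.6 − 0.04193×1.86×744.6 = -100.20 mGal
Δg_SB(B) = 981551.64 − 982056.81 + 0.3086×2041.4 − 0.04193×1.86×2041.4 = -34.40 mGal
Difference = -34.40 − (-100.20) = 65.80 mGal

65.8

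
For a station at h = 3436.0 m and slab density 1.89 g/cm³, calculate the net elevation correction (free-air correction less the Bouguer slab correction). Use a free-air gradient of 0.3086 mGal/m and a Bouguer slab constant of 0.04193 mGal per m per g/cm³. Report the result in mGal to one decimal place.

Combined gradient = 0.3086 − 0.04193 × 1.89 = 0.2293523 mGal/m
Combined elevation correction = 0.2293523 × 3436.0 = 788.1 mGal

788.1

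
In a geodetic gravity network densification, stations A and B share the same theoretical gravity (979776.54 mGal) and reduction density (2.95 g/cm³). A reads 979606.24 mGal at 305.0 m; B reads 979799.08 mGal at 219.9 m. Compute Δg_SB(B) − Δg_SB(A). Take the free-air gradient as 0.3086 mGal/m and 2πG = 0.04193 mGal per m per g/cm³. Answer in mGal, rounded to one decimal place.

177.1

Δg_SB(A) = 979606.24 − 979776.54 + 0.3086×305.0 − 0.04193×2.95×305.0 = -113.90 mGal
Δg_SB(B) = 979799.08 − 979776.54 + 0.3086×219.9 − 0.04193×2.95×219.9 = 63.20 mGal
Difference = 63.20 − (-113.90) = 177.10 mGal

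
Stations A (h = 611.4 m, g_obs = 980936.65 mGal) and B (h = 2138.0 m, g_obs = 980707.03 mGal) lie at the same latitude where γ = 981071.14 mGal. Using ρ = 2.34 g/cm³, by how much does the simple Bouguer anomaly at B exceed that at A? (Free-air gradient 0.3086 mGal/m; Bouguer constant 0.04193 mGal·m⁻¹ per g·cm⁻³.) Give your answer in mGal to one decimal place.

91.7

Δg_SB(A) = 980936.65 − 981071.14 + 0.3086×611.4 − 0.04193×2.34×611.4 = -5.80 mGal
Δg_SB(B) = 980707.03 − 981071.14 + 0.3086×2138.0 − 0.04193×2.34×2138.0 = 85.90 mGal
Difference = 85.90 − (-5.80) = 91.70 mGal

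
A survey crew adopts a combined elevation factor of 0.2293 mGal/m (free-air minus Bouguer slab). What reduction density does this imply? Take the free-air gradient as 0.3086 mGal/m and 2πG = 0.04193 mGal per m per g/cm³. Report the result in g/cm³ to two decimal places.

0.2293 = 0.3086 − 0.04193 × ρ
ρ = (0.3086 − 0.2293) / 0.04193 = 1.89 g/cm³

1.89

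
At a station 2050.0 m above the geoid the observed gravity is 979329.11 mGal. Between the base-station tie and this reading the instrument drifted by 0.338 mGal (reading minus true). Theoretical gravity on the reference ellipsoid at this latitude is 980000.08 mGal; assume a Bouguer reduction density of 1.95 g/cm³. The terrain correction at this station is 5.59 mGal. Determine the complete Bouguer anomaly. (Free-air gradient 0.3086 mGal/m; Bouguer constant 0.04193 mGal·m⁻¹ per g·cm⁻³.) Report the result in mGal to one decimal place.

Drift-corrected reading = 979329.11 − (0.338) = 979328.772 mGal
Free-air correction = 0.3086 × 2050.0 = 632.63 mGal
Free-air anomaly = 979328.772 − 980000.08 + (632.63) = -38.678 mGal
Bouguer slab correction = 0.04193 × 1.95 × 2050.0 = 167.62 mGal
Simple Bouguer anomaly = -38.678 − (167.62) = -206.298 mGal
Complete Bouguer anomaly = -206.298 + 5.59 = -200.708 mGal

-200.7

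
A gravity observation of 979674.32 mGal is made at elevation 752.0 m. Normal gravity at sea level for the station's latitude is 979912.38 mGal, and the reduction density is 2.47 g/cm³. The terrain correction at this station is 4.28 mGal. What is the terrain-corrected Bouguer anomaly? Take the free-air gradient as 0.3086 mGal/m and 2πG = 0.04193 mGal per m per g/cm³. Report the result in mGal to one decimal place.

Free-air correction = 0.3086 × 752.0 = 232.07 mGal
Free-air anomaly = 979674.32 − 979912.38 + (232.07) = -5.99 mGal
Bouguer slab correction = 0.04193 × 2.47 × 752.0 = 77.88 mGal
Simple Bouguer anomaly = -5.99 − (77.88) = -83.87 mGal
Complete Bouguer anomaly = -83.87 + 4.28 = -79.59 mGal

-79.6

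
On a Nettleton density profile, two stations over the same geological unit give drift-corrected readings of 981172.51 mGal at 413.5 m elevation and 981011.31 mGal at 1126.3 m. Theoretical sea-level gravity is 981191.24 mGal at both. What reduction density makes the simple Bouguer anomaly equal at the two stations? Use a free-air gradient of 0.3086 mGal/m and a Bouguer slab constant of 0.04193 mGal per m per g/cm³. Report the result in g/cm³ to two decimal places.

Δg_obs = 981011.31 − 981172.51 = -161.20 mGal over Δh = 1126.3 − 413.5 = 712.8 m
Equal Bouguer anomalies ⇒ Δg_obs + (0.3086 − 0.04193ρ)·Δh = 0
0.3086 − 0.04193ρ = −Δg_obs/Δh = 0.22615
ρ = (0.3086 − 0.22615) / 0.04193 = 1.97 g/cm³

1.97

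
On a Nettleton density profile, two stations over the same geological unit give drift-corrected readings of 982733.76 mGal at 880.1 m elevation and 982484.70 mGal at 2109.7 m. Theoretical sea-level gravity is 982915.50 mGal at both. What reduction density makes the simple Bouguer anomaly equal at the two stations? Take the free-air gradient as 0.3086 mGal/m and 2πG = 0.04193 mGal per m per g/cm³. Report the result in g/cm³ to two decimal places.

2.53

Δg_obs = 982484.70 − 982733.76 = -249.06 mGal over Δh = 2109.7 − 880.1 = 1229.6 m
Equal Bouguer anomalies ⇒ Δg_obs + (0.3086 − 0.04193ρ)·Δh = 0
0.3086 − 0.04193ρ = −Δg_obs/Δh = 0.20255
ρ = (0.3086 − 0.20255) / 0.04193 = 2.53 g/cm³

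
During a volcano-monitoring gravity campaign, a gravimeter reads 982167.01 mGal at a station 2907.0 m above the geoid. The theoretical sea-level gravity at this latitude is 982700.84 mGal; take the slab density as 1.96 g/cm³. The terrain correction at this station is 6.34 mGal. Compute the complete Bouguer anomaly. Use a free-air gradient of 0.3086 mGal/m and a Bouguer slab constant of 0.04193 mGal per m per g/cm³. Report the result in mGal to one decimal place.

130.7

Free-air correction = 0.3086 × 2907.0 = 897.10 mGal
Free-air anomaly = 982167.01 − 982700.84 + (897.10) = 363.27 mGal
Bouguer slab correction = 0.04193 × 1.96 × 2907.0 = 238.91 mGal
Simple Bouguer anomaly = 363.27 − (238.91) = 124.36 mGal
Complete Bouguer anomaly = 124.36 + 6.34 = 130.70 mGal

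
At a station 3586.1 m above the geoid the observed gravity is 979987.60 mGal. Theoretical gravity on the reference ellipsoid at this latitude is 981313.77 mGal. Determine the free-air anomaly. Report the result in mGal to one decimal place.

Free-air correction = 0.3086 × 3586.1 = 1106.67 mGal
Free-air anomaly = 979987.60 − 981313.77 + (1106.67) = -219.50 mGal

-219.5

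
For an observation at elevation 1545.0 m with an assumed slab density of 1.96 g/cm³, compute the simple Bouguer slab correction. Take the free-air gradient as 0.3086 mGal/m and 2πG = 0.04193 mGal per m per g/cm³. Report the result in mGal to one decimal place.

Bouguer slab correction = 0.04193 × 1.96 × 1545.0 = 127.0 mGal

127.0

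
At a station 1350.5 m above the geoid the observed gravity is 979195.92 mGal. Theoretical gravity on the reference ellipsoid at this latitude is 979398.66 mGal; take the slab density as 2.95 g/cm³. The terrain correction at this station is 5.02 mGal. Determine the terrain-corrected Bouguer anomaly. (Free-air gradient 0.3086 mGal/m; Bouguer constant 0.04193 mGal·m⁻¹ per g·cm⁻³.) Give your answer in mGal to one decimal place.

52.0

Free-air correction = 0.3086 × 1350.5 = 416.76 mGal
Free-air anomaly = 979195.92 − 979398.66 + (416.76) = 214.02 mGal
Bouguer slab correction = 0.04193 × 2.95 × 1350.5 = 167.05 mGal
Simple Bouguer anomaly = 214.02 − (167.05) = 46.97 mGal
Complete Bouguer anomaly = 46.97 + 5.02 = 51.99 mGal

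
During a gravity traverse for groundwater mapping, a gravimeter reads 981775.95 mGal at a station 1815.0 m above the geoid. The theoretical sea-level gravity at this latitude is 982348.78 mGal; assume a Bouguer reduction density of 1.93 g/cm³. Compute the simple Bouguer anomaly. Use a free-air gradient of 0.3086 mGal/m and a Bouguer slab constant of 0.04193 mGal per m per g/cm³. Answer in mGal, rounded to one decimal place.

-159.6

Free-air correction = 0.3086 × 1815.0 = 560.11 mGal
Free-air anomaly = 981775.95 − 982348.78 + (560.11) = -12.72 mGal
Bouguer slab correction = 0.04193 × 1.93 × 1815.0 = 146.88 mGal
Simple Bouguer anomaly = -12.72 − (146.88) = -159.60 mGal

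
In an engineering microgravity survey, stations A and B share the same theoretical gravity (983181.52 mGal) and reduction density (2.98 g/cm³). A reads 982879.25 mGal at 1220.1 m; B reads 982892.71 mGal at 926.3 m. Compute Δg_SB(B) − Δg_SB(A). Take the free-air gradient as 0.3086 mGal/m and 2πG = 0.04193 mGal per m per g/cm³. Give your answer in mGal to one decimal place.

-40.5

Δg_SB(A) = 982879.25 − 983181.52 + 0.3086×1220.1 − 0.04193×2.98×1220.1 = -78.20 mGal
Δg_SB(B) = 982892.71 − 983181.52 + 0.3086×926.3 − 0.04193×2.98×926.3 = -118.70 mGal
Difference = -118.70 − (-78.20) = -40.50 mGal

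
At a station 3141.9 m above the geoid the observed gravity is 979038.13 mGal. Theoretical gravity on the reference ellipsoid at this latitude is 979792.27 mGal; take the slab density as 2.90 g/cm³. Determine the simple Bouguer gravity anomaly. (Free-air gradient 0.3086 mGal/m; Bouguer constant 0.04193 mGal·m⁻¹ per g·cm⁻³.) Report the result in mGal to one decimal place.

Free-air correction = 0.3086 × 3141.9 = 969.59 mGal
Free-air anomaly = 979038.13 − 979792.27 + (969.59) = 215.45 mGal
Bouguer slab correction = 0.04193 × 2.90 × 3141.9 = 382.05 mGal
Simple Bouguer anomaly = 215.45 − (382.05) = -166.60 mGal

-166.6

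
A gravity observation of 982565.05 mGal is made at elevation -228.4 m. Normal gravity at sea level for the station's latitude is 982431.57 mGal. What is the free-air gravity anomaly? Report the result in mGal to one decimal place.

Free-air correction = 0.3086 × -228.4 = -70.48 mGal
Free-air anomaly = 982565.05 − 982431.57 + (-70.48) = 63.00 mGal

63.0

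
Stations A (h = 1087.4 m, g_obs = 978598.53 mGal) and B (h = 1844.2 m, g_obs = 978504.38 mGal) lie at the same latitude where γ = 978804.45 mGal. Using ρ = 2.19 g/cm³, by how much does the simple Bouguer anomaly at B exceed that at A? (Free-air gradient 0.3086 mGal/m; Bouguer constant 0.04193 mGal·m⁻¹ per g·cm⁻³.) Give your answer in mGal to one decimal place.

Δg_SB(A) = 978598.53 − 978804.45 + 0.3086×1087.4 − 0.04193×2.19×1087.4 = 29.80 mGal
Δg_SB(B) = 978504.38 − 978804.45 + 0.3086×1844.2 − 0.04193×2.19×1844.2 = 99.70 mGal
Difference = 99.70 − (29.80) = 69.90 mGal

69.9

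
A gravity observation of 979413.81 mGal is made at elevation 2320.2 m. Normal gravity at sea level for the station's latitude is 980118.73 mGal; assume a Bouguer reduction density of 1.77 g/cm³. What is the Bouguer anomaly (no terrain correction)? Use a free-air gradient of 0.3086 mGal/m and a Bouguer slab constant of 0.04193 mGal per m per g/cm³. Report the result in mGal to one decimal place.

Free-air correction = 0.3086 × 2320.2 = 716.01 mGal
Free-air anomaly = 979413.81 − 980118.73 + (716.01) = 11.09 mGal
Bouguer slab correction = 0.04193 × 1.77 × 2320.2 = 172.20 mGal
Simple Bouguer anomaly = 11.09 − (172.20) = -161.11 mGal

-161.1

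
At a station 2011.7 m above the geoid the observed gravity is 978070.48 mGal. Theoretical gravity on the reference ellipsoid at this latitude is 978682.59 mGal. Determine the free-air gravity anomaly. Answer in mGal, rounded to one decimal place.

Free-air correction = 0.3086 × 2011.7 = 620.81 mGal
Free-air anomaly = 978070.48 − 978682.59 + (620.81) = 8.70 mGal

8.7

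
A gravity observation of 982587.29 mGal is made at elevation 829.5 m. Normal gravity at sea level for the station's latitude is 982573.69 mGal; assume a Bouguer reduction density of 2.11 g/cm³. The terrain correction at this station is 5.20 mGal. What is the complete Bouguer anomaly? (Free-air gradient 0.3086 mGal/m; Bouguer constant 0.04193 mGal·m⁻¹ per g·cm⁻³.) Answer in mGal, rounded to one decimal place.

Free-air correction = 0.3086 × 829.5 = 255.98 mGal
Free-air anomaly = 982587.29 − 982573.69 + (255.98) = 269.58 mGal
Bouguer slab correction = 0.04193 × 2.11 × 829.5 = 73.39 mGal
Simple Bouguer anomaly = 269.58 − (73.39) = 196.19 mGal
Complete Bouguer anomaly = 196.19 + 5.20 = 201.39 mGal

201.4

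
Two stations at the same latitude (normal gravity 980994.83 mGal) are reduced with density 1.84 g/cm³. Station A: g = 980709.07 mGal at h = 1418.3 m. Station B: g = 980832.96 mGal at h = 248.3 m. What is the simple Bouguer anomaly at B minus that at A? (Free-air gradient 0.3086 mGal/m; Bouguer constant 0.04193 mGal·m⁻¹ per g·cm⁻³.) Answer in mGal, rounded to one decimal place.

Δg_SB(A) = 980709.07 − 980994.83 + 0.3086×1418.3 − 0.04193×1.84×1418.3 = 42.50 mGal
Δg_SB(B) = 980832.96 − 980994.83 + 0.3086×248.3 − 0.04193×1.84×248.3 = -104.40 mGal
Difference = -104.40 − (42.50) = -146.90 mGal

-146.9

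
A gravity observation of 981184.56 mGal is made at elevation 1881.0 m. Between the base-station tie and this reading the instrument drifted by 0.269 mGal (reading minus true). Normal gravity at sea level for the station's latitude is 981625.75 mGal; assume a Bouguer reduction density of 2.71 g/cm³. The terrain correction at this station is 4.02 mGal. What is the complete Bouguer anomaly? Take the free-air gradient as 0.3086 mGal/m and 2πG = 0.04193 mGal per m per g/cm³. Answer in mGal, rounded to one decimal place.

-70.7

Drift-corrected reading = 981184.56 − (0.269) = 981184.291 mGal
Free-air correction = 0.3086 × 1881.0 = 580.48 mGal
Free-air anomaly = 981184.291 − 981625.75 + (580.48) = 139.021 mGal
Bouguer slab correction = 0.04193 × 2.71 × 1881.0 = 213.74 mGal
Simple Bouguer anomaly = 139.021 − (213.74) = -74.719 mGal
Complete Bouguer anomaly = -74.719 + 4.02 = -70.699 mGal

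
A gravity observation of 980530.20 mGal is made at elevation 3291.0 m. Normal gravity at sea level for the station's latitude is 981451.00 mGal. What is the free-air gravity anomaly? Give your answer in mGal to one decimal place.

Free-air correction = 0.3086 × 3291.0 = 1015.60 mGal
Free-air anomaly = 980530.20 − 981451.00 + (1015.60) = 94.80 mGal

94.8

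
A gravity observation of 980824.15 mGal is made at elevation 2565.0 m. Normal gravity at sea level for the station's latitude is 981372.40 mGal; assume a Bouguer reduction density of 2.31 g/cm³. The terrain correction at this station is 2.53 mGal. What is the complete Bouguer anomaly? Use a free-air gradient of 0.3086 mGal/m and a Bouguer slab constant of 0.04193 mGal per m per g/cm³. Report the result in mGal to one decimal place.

Free-air correction = 0.3086 × 2565.0 = 791.56 mGal
Free-air anomaly = 980824.15 − 981372.40 + (791.56) = 243.31 mGal
Bouguer slab correction = 0.04193 × 2.31 × 2565.0 = 248.44 mGal
Simple Bouguer anomaly = 243.31 − (248.44) = -5.13 mGal
Complete Bouguer anomaly = -5.13 + 2.53 = -2.60 mGal

-2.6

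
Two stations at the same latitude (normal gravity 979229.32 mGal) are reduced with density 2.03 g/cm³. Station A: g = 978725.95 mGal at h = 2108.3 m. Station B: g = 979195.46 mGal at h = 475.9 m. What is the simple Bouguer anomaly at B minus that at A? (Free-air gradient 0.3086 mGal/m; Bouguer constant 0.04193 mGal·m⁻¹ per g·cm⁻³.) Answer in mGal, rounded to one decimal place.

104.7

Δg_SB(A) = 978725.95 − 979229.32 + 0.3086×2108.3 − 0.04193×2.03×2108.3 = -32.20 mGal
Δg_SB(B) = 979195.46 − 979229.32 + 0.3086×475.9 − 0.04193×2.03×475.9 = 72.50 mGal
Difference = 72.50 − (-32.20) = 104.70 mGal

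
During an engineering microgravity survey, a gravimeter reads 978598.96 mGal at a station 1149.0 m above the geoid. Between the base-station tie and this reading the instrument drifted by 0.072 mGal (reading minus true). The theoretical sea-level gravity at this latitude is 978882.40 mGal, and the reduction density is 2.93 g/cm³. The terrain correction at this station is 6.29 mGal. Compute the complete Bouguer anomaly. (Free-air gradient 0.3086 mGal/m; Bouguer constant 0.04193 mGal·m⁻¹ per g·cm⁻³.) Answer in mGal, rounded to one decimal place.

-63.8

Drift-corrected reading = 978598.96 − (0.072) = 978598.888 mGal
Free-air correction = 0.3086 × 1149.0 = 354.58 mGal
Free-air anomaly = 978598.888 − 978882.40 + (354.58) = 71.068 mGal
Bouguer slab correction = 0.04193 × 2.93 × 1149.0 = 141.16 mGal
Simple Bouguer anomaly = 71.068 − (141.16) = -70.092 mGal
Complete Bouguer anomaly = -70.092 + 6.29 = -63.802 mGal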